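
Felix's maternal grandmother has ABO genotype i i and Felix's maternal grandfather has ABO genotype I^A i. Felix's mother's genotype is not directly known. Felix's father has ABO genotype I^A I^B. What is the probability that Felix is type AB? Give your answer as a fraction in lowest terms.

1/8

Felix's mother's ABO genotype from i i × I^A i: 1/2 I^A i, 1/2 i i.
Crossing each possibility with the father I^A I^B and summing P(type AB): 1/2·1/4 + 1/2·0 = 1/8.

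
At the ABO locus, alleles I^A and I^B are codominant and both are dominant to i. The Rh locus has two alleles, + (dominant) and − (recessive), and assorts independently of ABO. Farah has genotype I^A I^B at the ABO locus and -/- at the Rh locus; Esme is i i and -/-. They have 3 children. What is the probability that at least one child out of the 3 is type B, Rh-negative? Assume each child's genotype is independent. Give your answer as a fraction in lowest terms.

ABO cross I^A I^B × i i → 1/2 A, 1/2 B.
Rh cross -/- × -/- → 1 Rh-; so P(type B, Rh-negative) = 1/2 × 1 = 1/2 per child.
P(none) = (1/2)^3 = 1/8; P(at least one) = 1 − 1/8 = 7/8.

7/8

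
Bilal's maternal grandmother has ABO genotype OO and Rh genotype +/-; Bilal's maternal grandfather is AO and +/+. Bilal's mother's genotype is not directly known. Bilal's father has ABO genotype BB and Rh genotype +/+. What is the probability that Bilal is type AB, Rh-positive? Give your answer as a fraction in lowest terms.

1/4

Bilal's mother's ABO genotype from OO × AO: 1/2 AO, 1/2 OO.
Crossing each possibility with the father BB and summing P(type AB): 1/2·1/2 + 1/2·0 = 1/4.
Similarly for Rh via the mother's Rh distribution: P(Rh+) = 1.
Independent loci: 1/4 × 1 = 1/4.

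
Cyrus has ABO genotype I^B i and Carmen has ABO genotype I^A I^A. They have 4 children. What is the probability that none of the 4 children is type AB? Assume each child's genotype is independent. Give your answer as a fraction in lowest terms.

ABO cross I^B i × I^A I^A → 1/2 A, 1/2 AB.
So P(type AB) = 1/2 per child.
P(not type AB) = 1/2 for one child; (1/2)^4 = 1/16.

1/16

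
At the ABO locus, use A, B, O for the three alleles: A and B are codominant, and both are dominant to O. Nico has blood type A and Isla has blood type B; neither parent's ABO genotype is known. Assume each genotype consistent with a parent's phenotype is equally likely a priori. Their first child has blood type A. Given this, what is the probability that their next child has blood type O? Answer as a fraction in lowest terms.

1/12

Possible genotypes: Nico ∈ {AA, AO}; Isla ∈ {BB, BO}.
Weight each parental genotype pair by prior × P(type-A child):
  AA × BO: posterior weight 2/3; P(next child type O) = 0.
  AO × BO: posterior weight 1/3; P(next child type O) = 1/4.
Weighted sum = 1/12.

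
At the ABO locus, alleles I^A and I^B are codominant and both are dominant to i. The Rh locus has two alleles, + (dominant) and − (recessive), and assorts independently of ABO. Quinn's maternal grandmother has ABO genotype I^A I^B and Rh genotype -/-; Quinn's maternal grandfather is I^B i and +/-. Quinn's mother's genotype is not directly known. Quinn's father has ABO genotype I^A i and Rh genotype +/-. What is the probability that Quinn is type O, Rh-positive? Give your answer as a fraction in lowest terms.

Quinn's mother's ABO genotype from I^A I^B × I^B i: 1/4 I^A I^B, 1/4 I^A i, 1/4 I^B I^B, 1/4 I^B i.
Crossing each possibility with the father I^A i and summing P(type O): 1/4·0 + 1/4·1/4 + 1/4·0 + 1/4·1/4 = 1/8.
Similarly for Rh via the mother's Rh distribution: P(Rh+) = 5/8.
Independent loci: 1/8 × 5/8 = 5/64.

5/64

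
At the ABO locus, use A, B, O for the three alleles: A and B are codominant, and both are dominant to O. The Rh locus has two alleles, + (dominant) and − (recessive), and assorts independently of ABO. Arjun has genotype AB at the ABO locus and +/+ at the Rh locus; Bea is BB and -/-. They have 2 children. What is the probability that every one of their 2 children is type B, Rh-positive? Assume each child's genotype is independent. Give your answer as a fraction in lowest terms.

ABO cross AB × BB → 1/2 B, 1/2 AB.
Rh cross +/+ × -/- → 1 Rh+; so P(type B, Rh-positive) = 1/2 × 1 = 1/2 per child.
All 2 independent: (1/2)^2 = 1/4.

1/4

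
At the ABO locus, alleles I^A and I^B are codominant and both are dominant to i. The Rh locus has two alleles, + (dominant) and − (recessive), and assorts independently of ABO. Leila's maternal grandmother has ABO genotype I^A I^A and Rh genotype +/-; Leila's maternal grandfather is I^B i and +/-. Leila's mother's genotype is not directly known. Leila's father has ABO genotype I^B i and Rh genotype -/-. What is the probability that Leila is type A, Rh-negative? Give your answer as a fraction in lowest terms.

1/8

Leila's mother's ABO genotype from I^A I^A × I^B i: 1/2 I^A I^B, 1/2 I^A i.
Crossing each possibility with the father I^B i and summing P(type A): 1/2·1/4 + 1/2·1/4 = 1/4.
Similarly for Rh via the mother's Rh distribution: P(Rh-) = 1/2.
Independent loci: 1/4 × 1/2 = 1/8.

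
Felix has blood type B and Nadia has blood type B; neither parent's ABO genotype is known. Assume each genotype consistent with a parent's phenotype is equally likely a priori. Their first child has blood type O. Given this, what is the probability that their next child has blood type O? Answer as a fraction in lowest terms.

1/4

Possible genotypes: Felix ∈ {BB, BO}; Nadia ∈ {BB, BO}.
Weight each parental genotype pair by prior × P(type-O child):
  BO × BO: posterior weight 1; P(next child type O) = 1/4.
Weighted sum = 1/4.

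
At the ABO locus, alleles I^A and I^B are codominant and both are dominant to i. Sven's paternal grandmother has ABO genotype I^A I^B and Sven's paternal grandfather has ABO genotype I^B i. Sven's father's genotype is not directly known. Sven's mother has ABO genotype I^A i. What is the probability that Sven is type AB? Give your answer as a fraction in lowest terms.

1/4

Sven's father's ABO genotype from I^A I^B × I^B i: 1/4 I^A I^B, 1/4 I^A i, 1/4 I^B I^B, 1/4 I^B i.
Crossing each possibility with the mother I^A i and summing P(type AB): 1/4·1/4 + 1/4·0 + 1/4·1/2 + 1/4·1/4 = 1/4.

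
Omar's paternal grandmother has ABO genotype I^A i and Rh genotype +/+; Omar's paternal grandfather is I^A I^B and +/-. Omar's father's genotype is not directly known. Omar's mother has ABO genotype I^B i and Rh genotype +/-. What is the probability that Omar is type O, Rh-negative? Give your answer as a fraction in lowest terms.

1/64

Omar's father's ABO genotype from I^A i × I^A I^B: 1/4 I^A I^A, 1/4 I^A I^B, 1/4 I^A i, 1/4 I^B i.
Crossing each possibility with the mother I^B i and summing P(type O): 1/4·0 + 1/4·0 + 1/4·1/4 + 1/4·1/4 = 1/8.
Similarly for Rh via the father's Rh distribution: P(Rh-) = 1/8.
Independent loci: 1/8 × 1/8 = 1/64.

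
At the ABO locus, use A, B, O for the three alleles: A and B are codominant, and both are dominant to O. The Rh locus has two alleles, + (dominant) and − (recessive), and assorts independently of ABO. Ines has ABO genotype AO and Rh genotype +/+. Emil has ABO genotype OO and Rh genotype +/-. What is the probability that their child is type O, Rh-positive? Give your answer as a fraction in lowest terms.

1/2

ABO cross AO × OO → offspring phenotypes: 1/2 O, 1/2 A.
Rh cross +/+ × +/- → 1 Rh+.
Independent loci: P(type O, Rh-positive) = 1/2 × 1 = 1/2.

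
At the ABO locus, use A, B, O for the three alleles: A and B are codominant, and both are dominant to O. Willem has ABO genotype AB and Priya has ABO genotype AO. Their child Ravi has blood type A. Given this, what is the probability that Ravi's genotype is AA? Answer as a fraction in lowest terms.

1/2

Cross AB × AO → 1/4 AA, 1/4 AB, 1/4 AO, 1/4 BO.
Type-A genotypes among offspring: AA (1/4), AO (1/4); total 1/2.
P(AA | type A) = (1/4) / (1/2) = 1/2.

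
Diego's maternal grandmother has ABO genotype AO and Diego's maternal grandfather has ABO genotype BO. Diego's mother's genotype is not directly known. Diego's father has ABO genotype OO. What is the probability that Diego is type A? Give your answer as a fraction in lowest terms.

Diego's mother's ABO genotype from AO × BO: 1/4 AB, 1/4 AO, 1/4 BO, 1/4 OO.
Crossing each possibility with the father OO and summing P(type A): 1/4·1/2 + 1/4·1/2 + 1/4·0 + 1/4·0 = 1/4.

1/4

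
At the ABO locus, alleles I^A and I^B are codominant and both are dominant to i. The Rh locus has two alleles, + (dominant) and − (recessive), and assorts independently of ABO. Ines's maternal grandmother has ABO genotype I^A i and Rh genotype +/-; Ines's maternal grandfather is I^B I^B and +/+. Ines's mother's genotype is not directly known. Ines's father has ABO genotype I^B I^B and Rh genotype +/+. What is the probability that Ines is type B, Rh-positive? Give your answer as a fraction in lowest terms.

Ines's mother's ABO genotype from I^A i × I^B I^B: 1/2 I^A I^B, 1/2 I^B i.
Crossing each possibility with the father I^B I^B and summing P(type B): 1/2·1/2 + 1/2·1 = 3/4.
Similarly for Rh via the mother's Rh distribution: P(Rh+) = 1.
Independent loci: 3/4 × 1 = 3/4.

3/4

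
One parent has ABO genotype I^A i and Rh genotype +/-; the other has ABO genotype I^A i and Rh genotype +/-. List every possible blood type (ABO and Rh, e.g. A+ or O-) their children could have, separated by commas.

O+, O-, A+, A-

Gametes from I^A i × I^A i give offspring ABO genotypes I^A I^A, I^A i, i i, i.e. phenotypes O, A.
Rh cross +/- × +/- → phenotypes Rh+, Rh-.
Combining independently: O+, O-, A+, A-.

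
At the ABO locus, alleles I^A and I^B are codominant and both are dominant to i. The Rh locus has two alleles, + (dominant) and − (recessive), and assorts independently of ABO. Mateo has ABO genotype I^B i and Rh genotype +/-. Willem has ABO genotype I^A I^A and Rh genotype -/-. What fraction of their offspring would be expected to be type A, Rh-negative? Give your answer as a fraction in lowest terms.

ABO cross I^B i × I^A I^A → offspring phenotypes: 1/2 A, 1/2 AB.
Rh cross +/- × -/- → 1/2 Rh+, 1/2 Rh-.
Independent loci: P(type A, Rh-negative) = 1/2 × 1/2 = 1/4.

1/4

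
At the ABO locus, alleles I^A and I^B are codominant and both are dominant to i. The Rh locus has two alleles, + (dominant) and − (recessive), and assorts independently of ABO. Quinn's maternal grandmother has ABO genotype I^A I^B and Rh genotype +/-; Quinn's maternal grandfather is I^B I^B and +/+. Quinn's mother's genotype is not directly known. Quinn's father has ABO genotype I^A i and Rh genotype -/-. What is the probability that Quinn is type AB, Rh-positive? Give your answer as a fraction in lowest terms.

9/32

Quinn's mother's ABO genotype from I^A I^B × I^B I^B: 1/2 I^A I^B, 1/2 I^B I^B.
Crossing each possibility with the father I^A i and summing P(type AB): 1/2·1/4 + 1/2·1/2 = 3/8.
Similarly for Rh via the mother's Rh distribution: P(Rh+) = 3/4.
Independent loci: 3/8 × 3/4 = 9/32.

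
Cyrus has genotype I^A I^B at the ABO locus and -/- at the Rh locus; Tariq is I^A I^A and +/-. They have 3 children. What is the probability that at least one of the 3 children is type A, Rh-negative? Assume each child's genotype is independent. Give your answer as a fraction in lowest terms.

ABO cross I^A I^B × I^A I^A → 1/2 A, 1/2 AB.
Rh cross -/- × +/- → 1/2 Rh+, 1/2 Rh-; so P(type A, Rh-negative) = 1/2 × 1/2 = 1/4 per child.
P(none) = (3/4)^3 = 27/64; P(at least one) = 1 − 27/64 = 37/64.

37/64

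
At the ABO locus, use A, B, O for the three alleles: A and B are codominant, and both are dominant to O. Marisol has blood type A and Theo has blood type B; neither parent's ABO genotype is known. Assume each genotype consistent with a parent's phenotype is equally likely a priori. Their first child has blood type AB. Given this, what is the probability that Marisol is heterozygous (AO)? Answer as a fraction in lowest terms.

1/3

Possible genotypes: Marisol ∈ {AA, AO}; Theo ∈ {BB, BO}.
Weight each parental genotype pair by prior × P(type-AB child):
  AA × BB: posterior weight 4/9.
  AA × BO: posterior weight 2/9.
  AO × BB: posterior weight 2/9.
  AO × BO: posterior weight 1/9.
Sum the posterior weight over pairs where Marisol is AO: 1/3.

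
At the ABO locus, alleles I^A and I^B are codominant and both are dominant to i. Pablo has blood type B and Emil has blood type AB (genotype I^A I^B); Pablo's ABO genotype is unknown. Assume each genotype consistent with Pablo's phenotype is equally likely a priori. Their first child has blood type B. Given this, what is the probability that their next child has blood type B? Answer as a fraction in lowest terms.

1/2

Possible genotypes: Pablo ∈ {I^B I^B, I^B i}; Emil ∈ {I^A I^B}.
Weight each parental genotype pair by prior × P(type-B child):
  I^B I^B × I^A I^B: posterior weight 1/2; P(next child type B) = 1/2.
  I^B i × I^A I^B: posterior weight 1/2; P(next child type B) = 1/2.
Weighted sum = 1/2.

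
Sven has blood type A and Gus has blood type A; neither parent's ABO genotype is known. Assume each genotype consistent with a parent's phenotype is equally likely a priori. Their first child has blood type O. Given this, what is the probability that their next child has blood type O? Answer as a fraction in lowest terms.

Possible genotypes: Sven ∈ {I^A I^A, I^A i}; Gus ∈ {I^A I^A, I^A i}.
Weight each parental genotype pair by prior × P(type-O child):
  I^A i × I^A i: posterior weight 1; P(next child type O) = 1/4.
Weighted sum = 1/4.

1/4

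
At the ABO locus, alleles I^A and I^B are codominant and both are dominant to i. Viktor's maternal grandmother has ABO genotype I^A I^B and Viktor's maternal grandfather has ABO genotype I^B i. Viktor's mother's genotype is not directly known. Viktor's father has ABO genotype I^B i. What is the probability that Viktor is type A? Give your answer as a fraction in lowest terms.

1/8

Viktor's mother's ABO genotype from I^A I^B × I^B i: 1/4 I^A I^B, 1/4 I^A i, 1/4 I^B I^B, 1/4 I^B i.
Crossing each possibility with the father I^B i and summing P(type A): 1/4·1/4 + 1/4·1/4 + 1/4·0 + 1/4·0 = 1/8.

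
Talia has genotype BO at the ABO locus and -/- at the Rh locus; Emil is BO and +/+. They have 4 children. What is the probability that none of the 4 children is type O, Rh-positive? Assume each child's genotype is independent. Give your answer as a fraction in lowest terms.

81/256

ABO cross BO × BO → 1/4 O, 3/4 B.
Rh cross -/- × +/+ → 1 Rh+; so P(type O, Rh-positive) = 1/4 × 1 = 1/4 per child.
P(not type O, Rh-positive) = 3/4 for one child; (3/4)^4 = 81/256.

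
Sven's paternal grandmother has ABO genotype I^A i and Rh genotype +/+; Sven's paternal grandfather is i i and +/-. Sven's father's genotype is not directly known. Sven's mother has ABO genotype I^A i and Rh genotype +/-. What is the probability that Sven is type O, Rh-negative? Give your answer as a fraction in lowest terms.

3/64

Sven's father's ABO genotype from I^A i × i i: 1/2 I^A i, 1/2 i i.
Crossing each possibility with the mother I^A i and summing P(type O): 1/2·1/4 + 1/2·1/2 = 3/8.
Similarly for Rh via the father's Rh distribution: P(Rh-) = 1/8.
Independent loci: 3/8 × 1/8 = 3/64.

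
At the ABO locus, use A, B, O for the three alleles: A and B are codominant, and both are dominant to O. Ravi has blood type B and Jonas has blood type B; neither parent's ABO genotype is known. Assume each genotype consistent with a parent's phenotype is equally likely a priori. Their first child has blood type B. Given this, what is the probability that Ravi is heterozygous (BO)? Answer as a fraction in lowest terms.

7/15

Possible genotypes: Ravi ∈ {BB, BO}; Jonas ∈ {BB, BO}.
Weight each parental genotype pair by prior × P(type-B child):
  BB × BB: posterior weight 4/15.
  BB × BO: posterior weight 4/15.
  BO × BB: posterior weight 4/15.
  BO × BO: posterior weight 1/5.
Sum the posterior weight over pairs where Ravi is BO: 7/15.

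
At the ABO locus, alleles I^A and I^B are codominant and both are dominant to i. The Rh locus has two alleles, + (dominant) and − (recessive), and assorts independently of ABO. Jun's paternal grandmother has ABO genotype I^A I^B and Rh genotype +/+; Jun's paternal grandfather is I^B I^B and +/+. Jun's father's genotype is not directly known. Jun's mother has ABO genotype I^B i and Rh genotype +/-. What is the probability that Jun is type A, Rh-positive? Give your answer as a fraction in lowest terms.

Jun's father's ABO genotype from I^A I^B × I^B I^B: 1/2 I^A I^B, 1/2 I^B I^B.
Crossing each possibility with the mother I^B i and summing P(type A): 1/2·1/4 + 1/2·0 = 1/8.
Similarly for Rh via the father's Rh distribution: P(Rh+) = 1.
Independent loci: 1/8 × 1 = 1/8.

1/8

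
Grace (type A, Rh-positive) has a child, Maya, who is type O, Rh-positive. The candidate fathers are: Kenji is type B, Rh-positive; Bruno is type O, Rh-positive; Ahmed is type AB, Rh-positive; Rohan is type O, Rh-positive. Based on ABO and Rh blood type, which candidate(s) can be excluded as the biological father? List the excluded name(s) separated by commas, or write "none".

Ahmed

A candidate is excluded only if no genotype consistent with his phenotype could produce a type O, Rh-positive child with a type A, Rh-positive mother.
Ahmed (type AB, Rh+): no genotype consistent with that phenotype can produce a type-O Rh+ child with a type-A mother.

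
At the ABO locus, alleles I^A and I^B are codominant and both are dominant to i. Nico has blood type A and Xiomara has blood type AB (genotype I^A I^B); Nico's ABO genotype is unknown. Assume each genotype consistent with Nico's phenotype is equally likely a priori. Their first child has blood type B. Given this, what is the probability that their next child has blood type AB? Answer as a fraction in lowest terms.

1/4

Possible genotypes: Nico ∈ {I^A I^A, I^A i}; Xiomara ∈ {I^A I^B}.
Weight each parental genotype pair by prior × P(type-B child):
  I^A i × I^A I^B: posterior weight 1; P(next child type AB) = 1/4.
Weighted sum = 1/4.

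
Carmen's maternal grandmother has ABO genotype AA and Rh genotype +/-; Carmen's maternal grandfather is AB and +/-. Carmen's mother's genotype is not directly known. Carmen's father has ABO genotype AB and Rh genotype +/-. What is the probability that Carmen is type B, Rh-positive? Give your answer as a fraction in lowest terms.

Carmen's mother's ABO genotype from AA × AB: 1/2 AA, 1/2 AB.
Crossing each possibility with the father AB and summing P(type B): 1/2·0 + 1/2·1/4 = 1/8.
Similarly for Rh via the mother's Rh distribution: P(Rh+) = 3/4.
Independent loci: 1/8 × 3/4 = 3/32.

3/32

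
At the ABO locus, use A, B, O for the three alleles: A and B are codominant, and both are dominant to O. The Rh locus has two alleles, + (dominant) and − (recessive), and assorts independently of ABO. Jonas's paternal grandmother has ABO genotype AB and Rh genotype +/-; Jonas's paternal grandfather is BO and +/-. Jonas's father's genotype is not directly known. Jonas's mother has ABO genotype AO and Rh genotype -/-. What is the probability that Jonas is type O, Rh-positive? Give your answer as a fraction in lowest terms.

1/16

Jonas's father's ABO genotype from AB × BO: 1/4 AB, 1/4 AO, 1/4 BB, 1/4 BO.
Crossing each possibility with the mother AO and summing P(type O): 1/4·0 + 1/4·1/4 + 1/4·0 + 1/4·1/4 = 1/8.
Similarly for Rh via the father's Rh distribution: P(Rh+) = 1/2.
Independent loci: 1/8 × 1/2 = 1/16.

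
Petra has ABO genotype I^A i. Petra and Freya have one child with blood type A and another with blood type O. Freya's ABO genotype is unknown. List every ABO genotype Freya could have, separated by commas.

For each candidate genotype of Freya, check whether crossing it with I^A i can produce every observed child phenotype.
  I^A I^A → possible child types {A} ✗
  I^A I^B → possible child types {A, B, AB} ✗
  I^A i → possible child types {O, A} ✓
  I^B I^B → possible child types {B, AB} ✗
  I^B i → possible child types {O, A, B, AB} ✓
  i i → possible child types {O, A} ✓

I^A i, I^B i, i i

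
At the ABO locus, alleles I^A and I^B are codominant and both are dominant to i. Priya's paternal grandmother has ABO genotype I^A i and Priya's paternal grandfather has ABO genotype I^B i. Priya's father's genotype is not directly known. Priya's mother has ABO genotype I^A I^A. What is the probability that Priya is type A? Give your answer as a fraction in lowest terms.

3/4

Priya's father's ABO genotype from I^A i × I^B i: 1/4 I^A I^B, 1/4 I^A i, 1/4 I^B i, 1/4 i i.
Crossing each possibility with the mother I^A I^A and summing P(type A): 1/4·1/2 + 1/4·1 + 1/4·1/2 + 1/4·1 = 3/4.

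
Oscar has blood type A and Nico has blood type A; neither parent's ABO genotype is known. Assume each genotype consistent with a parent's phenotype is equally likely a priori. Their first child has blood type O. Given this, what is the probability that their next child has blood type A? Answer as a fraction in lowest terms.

3/4

Possible genotypes: Oscar ∈ {AA, AO}; Nico ∈ {AA, AO}.
Weight each parental genotype pair by prior × P(type-O child):
  AO × AO: posterior weight 1; P(next child type A) = 3/4.
Weighted sum = 3/4.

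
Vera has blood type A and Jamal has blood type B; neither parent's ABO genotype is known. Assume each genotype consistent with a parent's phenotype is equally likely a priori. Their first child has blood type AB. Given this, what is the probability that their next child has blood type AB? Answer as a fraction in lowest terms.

Possible genotypes: Vera ∈ {AA, AO}; Jamal ∈ {BB, BO}.
Weight each parental genotype pair by prior × P(type-AB child):
  AA × BB: posterior weight 4/9; P(next child type AB) = 1.
  AA × BO: posterior weight 2/9; P(next child type AB) = 1/2.
  AO × BB: posterior weight 2/9; P(next child type AB) = 1/2.
  AO × BO: posterior weight 1/9; P(next child type AB) = 1/4.
Weighted sum = 25/36.

25/36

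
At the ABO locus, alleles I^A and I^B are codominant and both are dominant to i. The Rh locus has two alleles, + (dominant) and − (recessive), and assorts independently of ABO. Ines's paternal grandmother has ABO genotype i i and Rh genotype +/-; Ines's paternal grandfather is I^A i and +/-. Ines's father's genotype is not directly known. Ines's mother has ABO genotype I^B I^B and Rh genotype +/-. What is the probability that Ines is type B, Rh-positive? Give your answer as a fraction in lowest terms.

Ines's father's ABO genotype from i i × I^A i: 1/2 I^A i, 1/2 i i.
Crossing each possibility with the mother I^B I^B and summing P(type B): 1/2·1/2 + 1/2·1 = 3/4.
Similarly for Rh via the father's Rh distribution: P(Rh+) = 3/4.
Independent loci: 3/4 × 3/4 = 9/16.

9/16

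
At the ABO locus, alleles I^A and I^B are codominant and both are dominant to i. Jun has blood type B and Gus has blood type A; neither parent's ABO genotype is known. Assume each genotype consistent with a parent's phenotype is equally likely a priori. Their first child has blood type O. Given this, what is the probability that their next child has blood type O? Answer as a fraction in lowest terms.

Possible genotypes: Jun ∈ {I^B I^B, I^B i}; Gus ∈ {I^A I^A, I^A i}.
Weight each parental genotype pair by prior × P(type-O child):
  I^B i × I^A i: posterior weight 1; P(next child type O) = 1/4.
Weighted sum = 1/4.

1/4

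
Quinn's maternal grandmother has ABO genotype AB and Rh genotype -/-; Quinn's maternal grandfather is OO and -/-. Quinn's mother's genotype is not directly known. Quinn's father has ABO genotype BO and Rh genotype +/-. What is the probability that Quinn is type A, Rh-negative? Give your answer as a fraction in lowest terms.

1/16

Quinn's mother's ABO genotype from AB × OO: 1/2 AO, 1/2 BO.
Crossing each possibility with the father BO and summing P(type A): 1/2·1/4 + 1/2·0 = 1/8.
Similarly for Rh via the mother's Rh distribution: P(Rh-) = 1/2.
Independent loci: 1/8 × 1/2 = 1/16.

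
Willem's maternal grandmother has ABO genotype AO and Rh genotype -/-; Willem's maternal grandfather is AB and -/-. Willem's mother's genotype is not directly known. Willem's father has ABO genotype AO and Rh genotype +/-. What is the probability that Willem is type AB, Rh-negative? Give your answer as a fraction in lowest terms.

Willem's mother's ABO genotype from AO × AB: 1/4 AA, 1/4 AB, 1/4 AO, 1/4 BO.
Crossing each possibility with the father AO and summing P(type AB): 1/4·0 + 1/4·1/4 + 1/4·0 + 1/4·1/4 = 1/8.
Similarly for Rh via the mother's Rh distribution: P(Rh-) = 1/2.
Independent loci: 1/8 × 1/2 = 1/16.

1/16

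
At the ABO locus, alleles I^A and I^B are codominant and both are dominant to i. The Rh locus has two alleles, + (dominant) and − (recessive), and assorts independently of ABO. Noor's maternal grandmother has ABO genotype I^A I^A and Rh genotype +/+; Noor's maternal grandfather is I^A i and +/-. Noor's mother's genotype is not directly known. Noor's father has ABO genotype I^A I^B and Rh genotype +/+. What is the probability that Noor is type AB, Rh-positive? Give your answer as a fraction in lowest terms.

3/8

Noor's mother's ABO genotype from I^A I^A × I^A i: 1/2 I^A I^A, 1/2 I^A i.
Crossing each possibility with the father I^A I^B and summing P(type AB): 1/2·1/2 + 1/2·1/4 = 3/8.
Similarly for Rh via the mother's Rh distribution: P(Rh+) = 1.
Independent loci: 3/8 × 1 = 3/8.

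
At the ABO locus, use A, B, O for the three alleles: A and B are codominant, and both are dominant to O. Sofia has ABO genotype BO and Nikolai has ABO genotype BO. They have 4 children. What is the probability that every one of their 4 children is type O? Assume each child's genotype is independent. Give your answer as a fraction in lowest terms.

1/256

ABO cross BO × BO → 1/4 O, 3/4 B.
So P(type O) = 1/4 per child.
All 4 independent: (1/4)^4 = 1/256.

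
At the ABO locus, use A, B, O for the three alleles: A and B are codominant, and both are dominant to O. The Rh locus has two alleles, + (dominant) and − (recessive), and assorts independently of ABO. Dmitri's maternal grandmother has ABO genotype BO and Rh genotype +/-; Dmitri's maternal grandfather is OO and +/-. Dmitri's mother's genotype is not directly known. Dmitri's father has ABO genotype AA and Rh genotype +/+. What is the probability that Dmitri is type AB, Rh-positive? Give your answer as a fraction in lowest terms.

Dmitri's mother's ABO genotype from BO × OO: 1/2 BO, 1/2 OO.
Crossing each possibility with the father AA and summing P(type AB): 1/2·1/2 + 1/2·0 = 1/4.
Similarly for Rh via the mother's Rh distribution: P(Rh+) = 1.
Independent loci: 1/4 × 1 = 1/4.

1/4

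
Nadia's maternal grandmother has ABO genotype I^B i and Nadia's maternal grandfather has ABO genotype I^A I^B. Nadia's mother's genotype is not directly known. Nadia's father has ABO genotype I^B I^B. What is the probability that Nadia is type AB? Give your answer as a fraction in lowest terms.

Nadia's mother's ABO genotype from I^B i × I^A I^B: 1/4 I^A I^B, 1/4 I^A i, 1/4 I^B I^B, 1/4 I^B i.
Crossing each possibility with the father I^B I^B and summing P(type AB): 1/4·1/2 + 1/4·1/2 + 1/4·0 + 1/4·0 = 1/4.

1/4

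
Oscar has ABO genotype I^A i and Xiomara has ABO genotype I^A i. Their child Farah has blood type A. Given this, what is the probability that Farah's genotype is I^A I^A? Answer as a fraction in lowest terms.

Cross I^A i × I^A i → 1/4 I^A I^A, 1/2 I^A i, 1/4 i i.
Type-A genotypes among offspring: I^A I^A (1/4), I^A i (1/2); total 3/4.
P(I^A I^A | type A) = (1/4) / (3/4) = 1/3.

1/3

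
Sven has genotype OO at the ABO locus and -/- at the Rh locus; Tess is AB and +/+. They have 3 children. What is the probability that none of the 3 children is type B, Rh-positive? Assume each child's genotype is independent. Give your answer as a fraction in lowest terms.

ABO cross OO × AB → 1/2 A, 1/2 B.
Rh cross -/- × +/+ → 1 Rh+; so P(type B, Rh-positive) = 1/2 × 1 = 1/2 per child.
P(not type B, Rh-positive) = 1/2 for one child; (1/2)^3 = 1/8.

1/8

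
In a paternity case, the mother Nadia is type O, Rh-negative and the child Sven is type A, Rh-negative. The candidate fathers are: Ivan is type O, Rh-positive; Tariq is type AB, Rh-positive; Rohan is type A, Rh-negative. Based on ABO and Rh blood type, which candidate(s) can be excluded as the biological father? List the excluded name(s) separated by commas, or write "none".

Ivan

A candidate is excluded only if no genotype consistent with his phenotype could produce a type A, Rh-negative child with a type O, Rh-negative mother.
Ivan (type O, Rh+): no genotype consistent with that phenotype can produce a type-A Rh- child with a type-O mother.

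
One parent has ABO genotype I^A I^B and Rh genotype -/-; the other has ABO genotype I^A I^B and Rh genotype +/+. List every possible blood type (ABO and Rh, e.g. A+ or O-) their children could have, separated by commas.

A+, B+, AB+

Gametes from I^A I^B × I^A I^B give offspring ABO genotypes I^A I^A, I^A I^B, I^B I^B, i.e. phenotypes A, B, AB.
Rh cross -/- × +/+ → phenotypes Rh+.
Combining independently: A+, B+, AB+.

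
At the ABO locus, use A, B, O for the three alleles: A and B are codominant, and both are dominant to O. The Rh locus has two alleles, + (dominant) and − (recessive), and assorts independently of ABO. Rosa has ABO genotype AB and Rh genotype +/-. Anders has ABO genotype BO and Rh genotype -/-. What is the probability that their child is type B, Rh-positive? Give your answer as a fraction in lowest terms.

1/4

ABO cross AB × BO → offspring phenotypes: 1/4 A, 1/2 B, 1/4 AB.
Rh cross +/- × -/- → 1/2 Rh+, 1/2 Rh-.
Independent loci: P(type B, Rh-positive) = 1/2 × 1/2 = 1/4.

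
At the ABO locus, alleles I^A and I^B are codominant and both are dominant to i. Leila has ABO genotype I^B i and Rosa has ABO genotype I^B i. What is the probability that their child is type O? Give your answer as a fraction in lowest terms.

ABO cross I^B i × I^B i → offspring phenotypes: 1/4 O, 3/4 B.
So P(type O) = 1/4.

1/4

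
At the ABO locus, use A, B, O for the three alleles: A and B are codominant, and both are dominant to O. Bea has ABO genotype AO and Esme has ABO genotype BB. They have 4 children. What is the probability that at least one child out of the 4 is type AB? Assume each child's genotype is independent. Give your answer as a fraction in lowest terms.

15/16

ABO cross AO × BB → 1/2 B, 1/2 AB.
So P(type AB) = 1/2 per child.
P(none) = (1/2)^4 = 1/16; P(at least one) = 1 − 1/16 = 15/16.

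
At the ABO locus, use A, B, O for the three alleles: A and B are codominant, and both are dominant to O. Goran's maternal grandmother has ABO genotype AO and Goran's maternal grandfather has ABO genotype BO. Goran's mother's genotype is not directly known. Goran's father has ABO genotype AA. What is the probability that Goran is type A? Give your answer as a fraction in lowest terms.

Goran's mother's ABO genotype from AO × BO: 1/4 AB, 1/4 AO, 1/4 BO, 1/4 OO.
Crossing each possibility with the father AA and summing P(type A): 1/4·1/2 + 1/4·1 + 1/4·1/2 + 1/4·1 = 3/4.

3/4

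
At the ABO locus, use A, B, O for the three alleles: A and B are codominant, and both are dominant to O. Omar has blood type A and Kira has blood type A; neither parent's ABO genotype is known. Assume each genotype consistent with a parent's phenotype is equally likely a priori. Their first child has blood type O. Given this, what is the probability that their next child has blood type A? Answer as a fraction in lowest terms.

Possible genotypes: Omar ∈ {AA, AO}; Kira ∈ {AA, AO}.
Weight each parental genotype pair by prior × P(type-O child):
  AO × AO: posterior weight 1; P(next child type A) = 3/4.
Weighted sum = 3/4.

3/4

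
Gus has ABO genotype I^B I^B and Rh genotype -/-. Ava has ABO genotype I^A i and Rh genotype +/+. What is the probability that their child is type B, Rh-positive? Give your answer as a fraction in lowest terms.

1/2

ABO cross I^B I^B × I^A i → offspring phenotypes: 1/2 B, 1/2 AB.
Rh cross -/- × +/+ → 1 Rh+.
Independent loci: P(type B, Rh-positive) = 1/2 × 1 = 1/2.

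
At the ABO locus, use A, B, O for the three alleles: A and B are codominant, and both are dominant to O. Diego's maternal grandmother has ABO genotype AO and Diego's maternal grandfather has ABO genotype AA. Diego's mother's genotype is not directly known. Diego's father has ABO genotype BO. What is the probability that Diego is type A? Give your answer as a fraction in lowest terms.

3/8

Diego's mother's ABO genotype from AO × AA: 1/2 AA, 1/2 AO.
Crossing each possibility with the father BO and summing P(type A): 1/2·1/2 + 1/2·1/4 = 3/8.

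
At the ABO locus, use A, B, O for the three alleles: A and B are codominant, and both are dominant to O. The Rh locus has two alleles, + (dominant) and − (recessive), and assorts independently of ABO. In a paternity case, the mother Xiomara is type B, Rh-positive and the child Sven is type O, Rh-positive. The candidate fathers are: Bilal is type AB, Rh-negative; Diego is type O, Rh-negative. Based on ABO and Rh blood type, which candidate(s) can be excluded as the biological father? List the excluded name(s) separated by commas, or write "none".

Bilal

A candidate is excluded only if no genotype consistent with his phenotype could produce a type O, Rh-positive child with a type B, Rh-positive mother.
Bilal (type AB, Rh-): no genotype consistent with that phenotype can produce a type-O Rh+ child with a type-B mother.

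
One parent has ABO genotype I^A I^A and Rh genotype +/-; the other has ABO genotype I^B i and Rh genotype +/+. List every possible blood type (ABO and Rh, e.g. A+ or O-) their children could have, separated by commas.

Gametes from I^A I^A × I^B i give offspring ABO genotypes I^A I^B, I^A i, i.e. phenotypes A, AB.
Rh cross +/- × +/+ → phenotypes Rh+.
Combining independently: A+, AB+.

A+, AB+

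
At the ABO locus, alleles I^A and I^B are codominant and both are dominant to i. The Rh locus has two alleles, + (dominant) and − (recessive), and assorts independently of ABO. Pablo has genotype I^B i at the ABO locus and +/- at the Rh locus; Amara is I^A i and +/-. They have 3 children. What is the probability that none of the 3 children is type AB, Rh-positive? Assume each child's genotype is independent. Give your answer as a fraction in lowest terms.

ABO cross I^B i × I^A i → 1/4 O, 1/4 A, 1/4 B, 1/4 AB.
Rh cross +/- × +/- → 3/4 Rh+, 1/4 Rh-; so P(type AB, Rh-positive) = 1/4 × 3/4 = 3/16 per child.
P(not type AB, Rh-positive) = 13/16 for one child; (13/16)^3 = 2197/4096.

2197/4096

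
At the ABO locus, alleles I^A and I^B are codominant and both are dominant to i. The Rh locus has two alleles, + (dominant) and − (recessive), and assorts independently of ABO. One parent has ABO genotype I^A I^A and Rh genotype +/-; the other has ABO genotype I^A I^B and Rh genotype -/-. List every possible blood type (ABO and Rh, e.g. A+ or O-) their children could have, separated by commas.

A+, A-, AB+, AB-

Gametes from I^A I^A × I^A I^B give offspring ABO genotypes I^A I^A, I^A I^B, i.e. phenotypes A, AB.
Rh cross +/- × -/- → phenotypes Rh+, Rh-.
Combining independently: A+, A-, AB+, AB-.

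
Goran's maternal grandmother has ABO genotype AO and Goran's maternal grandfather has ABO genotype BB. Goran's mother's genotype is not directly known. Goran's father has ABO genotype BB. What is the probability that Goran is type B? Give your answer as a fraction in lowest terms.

Goran's mother's ABO genotype from AO × BB: 1/2 AB, 1/2 BO.
Crossing each possibility with the father BB and summing P(type B): 1/2·1/2 + 1/2·1 = 3/4.

3/4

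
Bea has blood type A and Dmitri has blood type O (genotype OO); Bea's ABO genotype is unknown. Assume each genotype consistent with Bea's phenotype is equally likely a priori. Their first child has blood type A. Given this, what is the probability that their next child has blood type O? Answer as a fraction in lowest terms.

1/6

Possible genotypes: Bea ∈ {AA, AO}; Dmitri ∈ {OO}.
Weight each parental genotype pair by prior × P(type-A child):
  AA × OO: posterior weight 2/3; P(next child type O) = 0.
  AO × OO: posterior weight 1/3; P(next child type O) = 1/2.
Weighted sum = 1/6.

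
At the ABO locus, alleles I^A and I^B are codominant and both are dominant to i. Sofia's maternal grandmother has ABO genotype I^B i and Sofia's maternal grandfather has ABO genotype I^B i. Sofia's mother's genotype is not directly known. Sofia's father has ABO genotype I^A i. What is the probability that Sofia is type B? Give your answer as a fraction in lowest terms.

1/4

Sofia's mother's ABO genotype from I^B i × I^B i: 1/4 I^B I^B, 1/2 I^B i, 1/4 i i.
Crossing each possibility with the father I^A i and summing P(type B): 1/4·1/2 + 1/2·1/4 + 1/4·0 = 1/4.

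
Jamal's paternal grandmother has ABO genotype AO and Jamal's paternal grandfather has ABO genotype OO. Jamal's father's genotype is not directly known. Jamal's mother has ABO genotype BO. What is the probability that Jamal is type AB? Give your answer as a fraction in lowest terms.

1/8

Jamal's father's ABO genotype from AO × OO: 1/2 AO, 1/2 OO.
Crossing each possibility with the mother BO and summing P(type AB): 1/2·1/4 + 1/2·0 = 1/8.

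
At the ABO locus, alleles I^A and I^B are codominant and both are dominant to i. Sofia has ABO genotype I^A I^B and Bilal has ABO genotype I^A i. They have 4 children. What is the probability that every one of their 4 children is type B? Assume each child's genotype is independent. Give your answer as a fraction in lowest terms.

1/256

ABO cross I^A I^B × I^A i → 1/2 A, 1/4 B, 1/4 AB.
So P(type B) = 1/4 per child.
All 4 independent: (1/4)^4 = 1/256.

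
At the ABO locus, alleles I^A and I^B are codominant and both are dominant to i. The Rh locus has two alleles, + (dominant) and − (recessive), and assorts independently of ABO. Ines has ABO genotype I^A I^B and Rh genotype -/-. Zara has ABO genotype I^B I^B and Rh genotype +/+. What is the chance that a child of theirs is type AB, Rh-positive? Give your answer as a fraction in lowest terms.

ABO cross I^A I^B × I^B I^B → offspring phenotypes: 1/2 B, 1/2 AB.
Rh cross -/- × +/+ → 1 Rh+.
Independent loci: P(type AB, Rh-positive) = 1/2 × 1 = 1/2.

1/2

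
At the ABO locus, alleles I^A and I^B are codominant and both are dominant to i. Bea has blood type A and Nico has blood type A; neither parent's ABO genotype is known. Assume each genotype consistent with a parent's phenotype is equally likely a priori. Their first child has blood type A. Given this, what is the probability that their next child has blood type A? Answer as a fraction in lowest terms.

Possible genotypes: Bea ∈ {I^A I^A, I^A i}; Nico ∈ {I^A I^A, I^A i}.
Weight each parental genotype pair by prior × P(type-A child):
  I^A I^A × I^A I^A: posterior weight 4/15; P(next child type A) = 1.
  I^A I^A × I^A i: posterior weight 4/15; P(next child type A) = 1.
  I^A i × I^A I^A: posterior weight 4/15; P(next child type A) = 1.
  I^A i × I^A i: posterior weight 1/5; P(next child type A) = 3/4.
Weighted sum = 19/20.

19/20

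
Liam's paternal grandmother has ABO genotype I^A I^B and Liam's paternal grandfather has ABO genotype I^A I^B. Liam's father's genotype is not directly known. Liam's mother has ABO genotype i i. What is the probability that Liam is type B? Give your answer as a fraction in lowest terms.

1/2

Liam's father's ABO genotype from I^A I^B × I^A I^B: 1/4 I^A I^A, 1/2 I^A I^B, 1/4 I^B I^B.
Crossing each possibility with the mother i i and summing P(type B): 1/4·0 + 1/2·1/2 + 1/4·1 = 1/2.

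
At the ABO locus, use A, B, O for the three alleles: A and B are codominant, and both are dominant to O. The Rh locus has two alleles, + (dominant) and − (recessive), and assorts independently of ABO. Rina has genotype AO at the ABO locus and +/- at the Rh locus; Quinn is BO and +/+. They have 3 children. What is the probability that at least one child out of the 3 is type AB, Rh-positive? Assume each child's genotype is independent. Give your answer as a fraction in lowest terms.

ABO cross AO × BO → 1/4 O, 1/4 A, 1/4 B, 1/4 AB.
Rh cross +/- × +/+ → 1 Rh+; so P(type AB, Rh-positive) = 1/4 × 1 = 1/4 per child.
P(none) = (3/4)^3 = 27/64; P(at least one) = 1 − 27/64 = 37/64.

37/64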